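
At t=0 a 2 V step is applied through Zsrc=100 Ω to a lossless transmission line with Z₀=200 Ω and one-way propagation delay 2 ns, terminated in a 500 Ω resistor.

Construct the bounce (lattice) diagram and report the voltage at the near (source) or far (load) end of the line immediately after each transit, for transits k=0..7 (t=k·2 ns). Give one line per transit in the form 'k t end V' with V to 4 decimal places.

Γ_L=0.428571, Γ_S=-0.333333; launch V₁=2·200/300=1.333333
k=0 src: V=1.3333
k=1 load: inc=1.333333, refl=1.333333·0.428571=0.5714; V=0.000000+1.333333+0.571429=1.9048
k=2 src: inc=0.571429, refl=0.571429·-0.333333=-0.1905; V=1.333333+0.571429+-0.190476=1.7143
k=3 load: inc=-0.190476, refl=-0.190476·0.428571=-0.0816; V=1.904762+-0.190476+-0.081633=1.6327
k=4 src: inc=-0.081633, refl=-0.081633·-0.333333=0.0272; V=1.714286+-0.081633+0.027211=1.6599
k=5 load: inc=0.027211, refl=0.027211·0.428571=0.0117; V=1.632653+0.027211+0.011662=1.6715
k=6 src: inc=0.011662, refl=0.011662·-0.333333=-0.0039; V=1.659864+0.011662+-0.003887=1.6676
k=7 load: inc=-0.003887, refl=-0.003887·0.428571=-0.0017; V=1.671526+-0.003887+-0.001666=1.6660

0 0 source 1.3333
1 2 load 1.9048
2 4 source 1.7143
3 6 load 1.6327
4 8 source 1.6599
5 10 load 1.6715
6 12 source 1.6676
7 14 load 1.6660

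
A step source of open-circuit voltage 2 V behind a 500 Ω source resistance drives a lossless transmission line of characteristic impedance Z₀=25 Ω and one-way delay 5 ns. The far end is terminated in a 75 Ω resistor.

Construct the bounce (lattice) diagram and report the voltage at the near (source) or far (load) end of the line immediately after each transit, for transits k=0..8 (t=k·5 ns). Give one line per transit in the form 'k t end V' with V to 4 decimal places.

Γ_L=0.500000, Γ_S=0.904762; launch V₁=2·25/525=0.095238
k=0 src: V=0.0952
k=1 load: inc=0.095238, refl=0.095238·0.500000=0.0476; V=0.000000+0.095238+0.047619=0.1429
k=2 src: inc=0.047619, refl=0.047619·0.904762=0.0431; V=0.095238+0.047619+0.043084=0.1859
k=3 load: inc=0.043084, refl=0.043084·0.500000=0.0215; V=0.142857+0.043084+0.021542=0.2075
k=4 src: inc=0.021542, refl=0.021542·0.904762=0.0195; V=0.185941+0.021542+0.019490=0.2270
k=5 load: inc=0.019490, refl=0.019490·0.500000=0.0097; V=0.207483+0.019490+0.009745=0.2367
k=6 src: inc=0.009745, refl=0.009745·0.904762=0.0088; V=0.226973+0.009745+0.008817=0.2455
k=7 load: inc=0.008817, refl=0.008817·0.500000=0.0044; V=0.236718+0.008817+0.004409=0.2499
k=8 src: inc=0.004409, refl=0.004409·0.904762=0.0040; V=0.245536+0.004409+0.003989=0.2539

0 0 source 0.0952
1 5 load 0.1429
2 10 source 0.1859
3 15 load 0.2075
4 20 source 0.2270
5 25 load 0.2367
6 30 source 0.2455
7 35 load 0.2499
8 40 source 0.2539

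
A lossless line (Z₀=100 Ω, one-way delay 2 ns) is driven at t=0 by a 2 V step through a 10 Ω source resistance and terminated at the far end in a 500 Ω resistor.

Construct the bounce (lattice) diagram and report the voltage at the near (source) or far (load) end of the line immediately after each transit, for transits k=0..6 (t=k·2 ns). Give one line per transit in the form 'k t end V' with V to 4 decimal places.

Γ_L=0.666667, Γ_S=-0.818182; launch V₁=2·100/110=1.818182
k=0 src: V=1.8182
k=1 load: inc=1.818182, refl=1.818182·0.666667=1.2121; V=0.000000+1.818182+1.212121=3.0303
k=2 src: inc=1.212121, refl=1.212121·-0.818182=-0.9917; V=1.818182+1.212121+-0.991736=2.0386
k=3 load: inc=-0.991736, refl=-0.991736·0.666667=-0.6612; V=3.030303+-0.991736+-0.661157=1.3774
k=4 src: inc=-0.661157, refl=-0.661157·-0.818182=0.5409; V=2.038567+-0.661157+0.540947=1.9184
k=5 load: inc=0.540947, refl=0.540947·0.666667=0.3606; V=1.377410+0.540947+0.360631=2.2790
k=6 src: inc=0.360631, refl=0.360631·-0.818182=-0.2951; V=1.918357+0.360631+-0.295062=1.9839

0 0 source 1.8182
1 2 load 3.0303
2 4 source 2.0386
3 6 load 1.3774
4 8 source 1.9184
5 10 load 2.2790
6 12 source 1.9839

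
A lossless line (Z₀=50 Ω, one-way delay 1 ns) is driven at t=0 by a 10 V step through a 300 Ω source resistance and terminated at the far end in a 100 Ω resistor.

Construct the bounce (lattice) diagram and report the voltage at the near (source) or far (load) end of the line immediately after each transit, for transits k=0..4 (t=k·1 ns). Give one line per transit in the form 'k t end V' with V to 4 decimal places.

Γ_L=0.333333, Γ_S=0.714286; launch V₁=10·50/350=1.428571
k=0 src: V=1.4286
k=1 load: inc=1.428571, refl=1.428571·0.333333=0.4762; V=0.000000+1.428571+0.476190=1.9048
k=2 src: inc=0.476190, refl=0.476190·0.714286=0.3401; V=1.428571+0.476190+0.340136=2.2449
k=3 load: inc=0.340136, refl=0.340136·0.333333=0.1134; V=1.904762+0.340136+0.113379=2.3583
k=4 src: inc=0.113379, refl=0.113379·0.714286=0.0810; V=2.244898+0.113379+0.080985=2.4393

0 0 source 1.4286
1 1 load 1.9048
2 2 source 2.2449
3 3 load 2.3583
4 4 source 2.4393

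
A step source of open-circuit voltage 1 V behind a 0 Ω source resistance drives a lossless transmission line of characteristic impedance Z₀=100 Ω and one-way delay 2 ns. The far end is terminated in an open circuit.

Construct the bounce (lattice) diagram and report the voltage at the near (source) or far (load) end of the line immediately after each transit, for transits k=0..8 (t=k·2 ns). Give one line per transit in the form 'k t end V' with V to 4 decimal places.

Γ_L=1.000000, Γ_S=-1.000000; launch V₁=1·100/100=1.000000
k=0 src: V=1.0000
k=1 load: inc=1.000000, refl=1.000000·1.000000=1.0000; V=0.000000+1.000000+1.000000=2.0000
k=2 src: inc=1.000000, refl=1.000000·-1.000000=-1.0000; V=1.000000+1.000000+-1.000000=1.0000
k=3 load: inc=-1.000000, refl=-1.000000·1.000000=-1.0000; V=2.000000+-1.000000+-1.000000=0.0000
k=4 src: inc=-1.000000, refl=-1.000000·-1.000000=1.0000; V=1.000000+-1.000000+1.000000=1.0000
k=5 load: inc=1.000000, refl=1.000000·1.000000=1.0000; V=0.000000+1.000000+1.000000=2.0000
k=6 src: inc=1.000000, refl=1.000000·-1.000000=-1.0000; V=1.000000+1.000000+-1.000000=1.0000
k=7 load: inc=-1.000000, refl=-1.000000·1.000000=-1.0000; V=2.000000+-1.000000+-1.000000=0.0000
k=8 src: inc=-1.000000, refl=-1.000000·-1.000000=1.0000; V=1.000000+-1.000000+1.000000=1.0000

0 0 source 1.0000
1 2 load 2.0000
2 4 source 1.0000
3 6 load 0.0000
4 8 source 1.0000
5 10 load 2.0000
6 12 source 1.0000
7 14 load 0.0000
8 16 source 1.0000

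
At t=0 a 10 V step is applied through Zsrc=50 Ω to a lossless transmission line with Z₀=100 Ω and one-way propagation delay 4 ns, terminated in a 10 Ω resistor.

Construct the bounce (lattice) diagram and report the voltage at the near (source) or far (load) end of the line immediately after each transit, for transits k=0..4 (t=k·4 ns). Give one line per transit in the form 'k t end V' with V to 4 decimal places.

Γ_L=-0.818182, Γ_S=-0.333333; launch V₁=10·100/150=6.666667
k=0 src: V=6.6667
k=1 load: inc=6.666667, refl=6.666667·-0.818182=-5.4545; V=0.000000+6.666667+-5.454545=1.2121
k=2 src: inc=-5.454545, refl=-5.454545·-0.333333=1.8182; V=6.666667+-5.454545+1.818182=3.0303
k=3 load: inc=1.818182, refl=1.818182·-0.818182=-1.4876; V=1.212121+1.818182+-1.487603=1.5427
k=4 src: inc=-1.487603, refl=-1.487603·-0.333333=0.4959; V=3.030303+-1.487603+0.495868=2.0386

0 0 source 6.6667
1 4 load 1.2121
2 8 source 3.0303
3 12 load 1.5427
4 16 source 2.0386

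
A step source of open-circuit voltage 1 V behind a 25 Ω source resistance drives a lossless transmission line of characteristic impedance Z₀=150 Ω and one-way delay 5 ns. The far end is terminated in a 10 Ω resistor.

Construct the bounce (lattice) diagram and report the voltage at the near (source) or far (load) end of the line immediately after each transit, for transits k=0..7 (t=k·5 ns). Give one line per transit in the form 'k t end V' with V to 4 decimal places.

Γ_L=-0.875000, Γ_S=-0.714286; launch V₁=1·150/175=0.857143
k=0 src: V=0.8571
k=1 load: inc=0.857143, refl=0.857143·-0.875000=-0.7500; V=0.000000+0.857143+-0.750000=0.1071
k=2 src: inc=-0.750000, refl=-0.750000·-0.714286=0.5357; V=0.857143+-0.750000+0.535714=0.6429
k=3 load: inc=0.535714, refl=0.535714·-0.875000=-0.4688; V=0.107143+0.535714+-0.468750=0.1741
k=4 src: inc=-0.468750, refl=-0.468750·-0.714286=0.3348; V=0.642857+-0.468750+0.334821=0.5089
k=5 load: inc=0.334821, refl=0.334821·-0.875000=-0.2930; V=0.174107+0.334821+-0.292969=0.2160
k=6 src: inc=-0.292969, refl=-0.292969·-0.714286=0.2093; V=0.508929+-0.292969+0.209263=0.4252
k=7 load: inc=0.209263, refl=0.209263·-0.875000=-0.1831; V=0.215960+0.209263+-0.183105=0.2421

0 0 source 0.8571
1 5 load 0.1071
2 10 source 0.6429
3 15 load 0.1741
4 20 source 0.5089
5 25 load 0.2160
6 30 source 0.4252
7 35 load 0.2421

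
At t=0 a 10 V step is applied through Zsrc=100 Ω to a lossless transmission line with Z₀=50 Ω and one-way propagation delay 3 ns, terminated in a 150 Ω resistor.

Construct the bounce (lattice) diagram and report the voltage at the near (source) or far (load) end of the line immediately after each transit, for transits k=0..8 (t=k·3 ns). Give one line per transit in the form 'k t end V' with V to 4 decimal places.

0 0 source 3.3333
1 3 load 5.0000
2 6 source 5.5556
3 9 load 5.8333
4 12 source 5.9259
5 15 load 5.9722
6 18 source 5.9877
7 21 load 5.9954
8 24 source 5.9979

Γ_L=0.500000, Γ_S=0.333333; launch V₁=10·50/150=3.333333
k=0 src: V=3.3333
k=1 load: inc=3.333333, refl=3.333333·0.500000=1.6667; V=0.000000+3.333333+1.666667=5.0000
k=2 src: inc=1.666667, refl=1.666667·0.333333=0.5556; V=3.333333+1.666667+0.555556=5.5556
k=3 load: inc=0.555556, refl=0.555556·0.500000=0.2778; V=5.000000+0.555556+0.277778=5.8333
k=4 src: inc=0.277778, refl=0.277778·0.333333=0.0926; V=5.555556+0.277778+0.092593=5.9259
k=5 load: inc=0.092593, refl=0.092593·0.500000=0.0463; V=5.833333+0.092593+0.046296=5.9722
k=6 src: inc=0.046296, refl=0.046296·0.333333=0.0154; V=5.925926+0.046296+0.015432=5.9877
k=7 load: inc=0.015432, refl=0.015432·0.500000=0.0077; V=5.972222+0.015432+0.007716=5.9954
k=8 src: inc=0.007716, refl=0.007716·0.333333=0.0026; V=5.987654+0.007716+0.002572=5.9979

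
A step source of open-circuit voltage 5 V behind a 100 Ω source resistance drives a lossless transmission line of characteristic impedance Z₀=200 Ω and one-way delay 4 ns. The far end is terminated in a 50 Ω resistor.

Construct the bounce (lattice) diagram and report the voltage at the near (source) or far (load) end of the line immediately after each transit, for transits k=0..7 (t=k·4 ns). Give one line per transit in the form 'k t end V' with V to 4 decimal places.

Γ_L=-0.600000, Γ_S=-0.333333; launch V₁=5·200/300=3.333333
k=0 src: V=3.3333
k=1 load: inc=3.333333, refl=3.333333·-0.600000=-2.0000; V=0.000000+3.333333+-2.000000=1.3333
k=2 src: inc=-2.000000, refl=-2.000000·-0.333333=0.6667; V=3.333333+-2.000000+0.666667=2.0000
k=3 load: inc=0.666667, refl=0.666667·-0.600000=-0.4000; V=1.333333+0.666667+-0.400000=1.6000
k=4 src: inc=-0.400000, refl=-0.400000·-0.333333=0.1333; V=2.000000+-0.400000+0.133333=1.7333
k=5 load: inc=0.133333, refl=0.133333·-0.600000=-0.0800; V=1.600000+0.133333+-0.080000=1.6533
k=6 src: inc=-0.080000, refl=-0.080000·-0.333333=0.0267; V=1.733333+-0.080000+0.026667=1.6800
k=7 load: inc=0.026667, refl=0.026667·-0.600000=-0.0160; V=1.653333+0.026667+-0.016000=1.6640

0 0 source 3.3333
1 4 load 1.3333
2 8 source 2.0000
3 12 load 1.6000
4 16 source 1.7333
5 20 load 1.6533
6 24 source 1.6800
7 28 load 1.6640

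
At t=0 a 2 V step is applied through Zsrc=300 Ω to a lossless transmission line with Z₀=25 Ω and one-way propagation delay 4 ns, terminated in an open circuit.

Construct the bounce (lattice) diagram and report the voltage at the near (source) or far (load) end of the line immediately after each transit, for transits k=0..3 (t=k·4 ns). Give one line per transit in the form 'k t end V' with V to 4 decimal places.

0 0 source 0.1538
1 4 load 0.3077
2 8 source 0.4379
3 12 load 0.5680

Γ_L=1.000000, Γ_S=0.846154; launch V₁=2·25/325=0.153846
k=0 src: V=0.1538
k=1 load: inc=0.153846, refl=0.153846·1.000000=0.1538; V=0.000000+0.153846+0.153846=0.3077
k=2 src: inc=0.153846, refl=0.153846·0.846154=0.1302; V=0.153846+0.153846+0.130178=0.4379
k=3 load: inc=0.130178, refl=0.130178·1.000000=0.1302; V=0.307692+0.130178+0.130178=0.5680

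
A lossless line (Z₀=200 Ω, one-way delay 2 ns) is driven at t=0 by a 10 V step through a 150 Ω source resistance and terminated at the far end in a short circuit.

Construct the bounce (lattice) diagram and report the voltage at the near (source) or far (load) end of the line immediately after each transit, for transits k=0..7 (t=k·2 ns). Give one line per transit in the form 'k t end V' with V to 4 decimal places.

Γ_L=-1.000000, Γ_S=-0.142857; launch V₁=10·200/350=5.714286
k=0 src: V=5.7143
k=1 load: inc=5.714286, refl=5.714286·-1.000000=-5.7143; V=0.000000+5.714286+-5.714286=0.0000
k=2 src: inc=-5.714286, refl=-5.714286·-0.142857=0.8163; V=5.714286+-5.714286+0.816327=0.8163
k=3 load: inc=0.816327, refl=0.816327·-1.000000=-0.8163; V=0.000000+0.816327+-0.816327=0.0000
k=4 src: inc=-0.816327, refl=-0.816327·-0.142857=0.1166; V=0.816327+-0.816327+0.116618=0.1166
k=5 load: inc=0.116618, refl=0.116618·-1.000000=-0.1166; V=0.000000+0.116618+-0.116618=0.0000
k=6 src: inc=-0.116618, refl=-0.116618·-0.142857=0.0167; V=0.116618+-0.116618+0.016660=0.0167
k=7 load: inc=0.016660, refl=0.016660·-1.000000=-0.0167; V=0.000000+0.016660+-0.016660=0.0000

0 0 source 5.7143
1 2 load 0.0000
2 4 source 0.8163
3 6 load 0.0000
4 8 source 0.1166
5 10 load 0.0000
6 12 source 0.0167
7 14 load 0.0000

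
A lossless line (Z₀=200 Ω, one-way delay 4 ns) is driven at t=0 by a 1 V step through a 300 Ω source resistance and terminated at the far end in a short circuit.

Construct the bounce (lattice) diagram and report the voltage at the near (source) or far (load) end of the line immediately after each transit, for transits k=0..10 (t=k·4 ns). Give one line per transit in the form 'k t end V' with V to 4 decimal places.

0 0 source 0.4000
1 4 load 0.0000
2 8 source -0.0800
3 12 load 0.0000
4 16 source 0.0160
5 20 load 0.0000
6 24 source -0.0032
7 28 load 0.0000
8 32 source 0.0006
9 36 load 0.0000
10 40 source -0.0001

Γ_L=-1.000000, Γ_S=0.200000; launch V₁=1·200/500=0.400000
k=0 src: V=0.4000
k=1 load: inc=0.400000, refl=0.400000·-1.000000=-0.4000; V=0.000000+0.400000+-0.400000=0.0000
k=2 src: inc=-0.400000, refl=-0.400000·0.200000=-0.0800; V=0.400000+-0.400000+-0.080000=-0.0800
k=3 load: inc=-0.080000, refl=-0.080000·-1.000000=0.0800; V=0.000000+-0.080000+0.080000=0.0000
k=4 src: inc=0.080000, refl=0.080000·0.200000=0.0160; V=-0.080000+0.080000+0.016000=0.0160
k=5 load: inc=0.016000, refl=0.016000·-1.000000=-0.0160; V=0.000000+0.016000+-0.016000=0.0000
k=6 src: inc=-0.016000, refl=-0.016000·0.200000=-0.0032; V=0.016000+-0.016000+-0.003200=-0.0032
k=7 load: inc=-0.003200, refl=-0.003200·-1.000000=0.0032; V=0.000000+-0.003200+0.003200=0.0000
k=8 src: inc=0.003200, refl=0.003200·0.200000=0.0006; V=-0.003200+0.003200+0.000640=0.0006
k=9 load: inc=0.000640, refl=0.000640·-1.000000=-0.0006; V=0.000000+0.000640+-0.000640=0.0000
k=10 src: inc=-0.000640, refl=-0.000640·0.200000=-0.0001; V=0.000640+-0.000640+-0.000128=-0.0001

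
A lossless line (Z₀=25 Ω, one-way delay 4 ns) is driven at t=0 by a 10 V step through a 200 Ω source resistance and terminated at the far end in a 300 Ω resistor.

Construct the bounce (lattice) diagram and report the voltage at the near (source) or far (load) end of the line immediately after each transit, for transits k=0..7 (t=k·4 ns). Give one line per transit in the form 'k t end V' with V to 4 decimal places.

0 0 source 1.1111
1 4 load 2.0513
2 8 source 2.7825
3 12 load 3.4013
4 16 source 3.8825
5 20 load 4.2897
6 24 source 4.6064
7 28 load 4.8744

Γ_L=0.846154, Γ_S=0.777778; launch V₁=10·25/225=1.111111
k=0 src: V=1.1111
k=1 load: inc=1.111111, refl=1.111111·0.846154=0.9402; V=0.000000+1.111111+0.940171=2.0513
k=2 src: inc=0.940171, refl=0.940171·0.777778=0.7312; V=1.111111+0.940171+0.731244=2.7825
k=3 load: inc=0.731244, refl=0.731244·0.846154=0.6187; V=2.051282+0.731244+0.618745=3.4013
k=4 src: inc=0.618745, refl=0.618745·0.777778=0.4812; V=2.782526+0.618745+0.481246=3.8825
k=5 load: inc=0.481246, refl=0.481246·0.846154=0.4072; V=3.401271+0.481246+0.407208=4.2897
k=6 src: inc=0.407208, refl=0.407208·0.777778=0.3167; V=3.882517+0.407208+0.316718=4.6064
k=7 load: inc=0.316718, refl=0.316718·0.846154=0.2680; V=4.289725+0.316718+0.267992=4.8744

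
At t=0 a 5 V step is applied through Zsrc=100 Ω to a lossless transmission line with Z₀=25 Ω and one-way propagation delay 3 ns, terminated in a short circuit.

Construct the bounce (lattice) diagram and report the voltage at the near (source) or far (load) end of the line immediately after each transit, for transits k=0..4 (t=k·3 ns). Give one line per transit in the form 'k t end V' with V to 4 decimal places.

0 0 source 1.0000
1 3 load 0.0000
2 6 source -0.6000
3 9 load 0.0000
4 12 source 0.3600

Γ_L=-1.000000, Γ_S=0.600000; launch V₁=5·25/125=1.000000
k=0 src: V=1.0000
k=1 load: inc=1.000000, refl=1.000000·-1.000000=-1.0000; V=0.000000+1.000000+-1.000000=0.0000
k=2 src: inc=-1.000000, refl=-1.000000·0.600000=-0.6000; V=1.000000+-1.000000+-0.600000=-0.6000
k=3 load: inc=-0.600000, refl=-0.600000·-1.000000=0.6000; V=0.000000+-0.600000+0.600000=0.0000
k=4 src: inc=0.600000, refl=0.600000·0.600000=0.3600; V=-0.600000+0.600000+0.360000=0.3600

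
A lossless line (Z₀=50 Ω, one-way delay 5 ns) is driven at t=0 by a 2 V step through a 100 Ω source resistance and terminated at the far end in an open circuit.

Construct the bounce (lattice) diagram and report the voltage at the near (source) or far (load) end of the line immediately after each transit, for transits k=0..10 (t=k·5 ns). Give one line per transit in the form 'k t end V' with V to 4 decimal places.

0 0 source 0.6667
1 5 load 1.3333
2 10 source 1.5556
3 15 load 1.7778
4 20 source 1.8519
5 25 load 1.9259
6 30 source 1.9506
7 35 load 1.9753
8 40 source 1.9835
9 45 load 1.9918
10 50 source 1.9945

Γ_L=1.000000, Γ_S=0.333333; launch V₁=2·50/150=0.666667
k=0 src: V=0.6667
k=1 load: inc=0.666667, refl=0.666667·1.000000=0.6667; V=0.000000+0.666667+0.666667=1.3333
k=2 src: inc=0.666667, refl=0.666667·0.333333=0.2222; V=0.666667+0.666667+0.222222=1.5556
k=3 load: inc=0.222222, refl=0.222222·1.000000=0.2222; V=1.333333+0.222222+0.222222=1.7778
k=4 src: inc=0.222222, refl=0.222222·0.333333=0.0741; V=1.555556+0.222222+0.074074=1.8519
k=5 load: inc=0.074074, refl=0.074074·1.000000=0.0741; V=1.777778+0.074074+0.074074=1.9259
k=6 src: inc=0.074074, refl=0.074074·0.333333=0.0247; V=1.851852+0.074074+0.024691=1.9506
k=7 load: inc=0.024691, refl=0.024691·1.000000=0.0247; V=1.925926+0.024691+0.024691=1.9753
k=8 src: inc=0.024691, refl=0.024691·0.333333=0.0082; V=1.950617+0.024691+0.008230=1.9835
k=9 load: inc=0.008230, refl=0.008230·1.000000=0.0082; V=1.975309+0.008230+0.008230=1.9918
k=10 src: inc=0.008230, refl=0.008230·0.333333=0.0027; V=1.983539+0.008230+0.002743=1.9945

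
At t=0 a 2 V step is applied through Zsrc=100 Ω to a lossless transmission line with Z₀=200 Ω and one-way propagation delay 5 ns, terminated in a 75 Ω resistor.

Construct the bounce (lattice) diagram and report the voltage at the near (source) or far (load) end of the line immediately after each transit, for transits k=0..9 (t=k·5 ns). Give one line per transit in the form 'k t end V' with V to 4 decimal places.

0 0 source 1.3333
1 5 load 0.7273
2 10 source 0.9293
3 15 load 0.8375
4 20 source 0.8681
5 25 load 0.8542
6 30 source 0.8588
7 35 load 0.8567
8 40 source 0.8574
9 45 load 0.8571

Γ_L=-0.454545, Γ_S=-0.333333; launch V₁=2·200/300=1.333333
k=0 src: V=1.3333
k=1 load: inc=1.333333, refl=1.333333·-0.454545=-0.6061; V=0.000000+1.333333+-0.606061=0.7273
k=2 src: inc=-0.606061, refl=-0.606061·-0.333333=0.2020; V=1.333333+-0.606061+0.202020=0.9293
k=3 load: inc=0.202020, refl=0.202020·-0.454545=-0.0918; V=0.727273+0.202020+-0.091827=0.8375
k=4 src: inc=-0.091827, refl=-0.091827·-0.333333=0.0306; V=0.929293+-0.091827+0.030609=0.8681
k=5 load: inc=0.030609, refl=0.030609·-0.454545=-0.0139; V=0.837466+0.030609+-0.013913=0.8542
k=6 src: inc=-0.013913, refl=-0.013913·-0.333333=0.0046; V=0.868075+-0.013913+0.004638=0.8588
k=7 load: inc=0.004638, refl=0.004638·-0.454545=-0.0021; V=0.854161+0.004638+-0.002108=0.8567
k=8 src: inc=-0.002108, refl=-0.002108·-0.333333=0.0007; V=0.858799+-0.002108+0.000703=0.8574
k=9 load: inc=0.000703, refl=0.000703·-0.454545=-0.0003; V=0.856691+0.000703+-0.000319=0.8571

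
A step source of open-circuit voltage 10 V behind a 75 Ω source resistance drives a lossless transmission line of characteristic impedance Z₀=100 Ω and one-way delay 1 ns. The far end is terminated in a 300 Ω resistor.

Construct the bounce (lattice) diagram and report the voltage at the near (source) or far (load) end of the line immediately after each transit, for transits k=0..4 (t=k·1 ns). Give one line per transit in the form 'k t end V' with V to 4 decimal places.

0 0 source 5.7143
1 1 load 8.5714
2 2 source 8.1633
3 3 load 7.9592
4 4 source 7.9883

Γ_L=0.500000, Γ_S=-0.142857; launch V₁=10·100/175=5.714286
k=0 src: V=5.7143
k=1 load: inc=5.714286, refl=5.714286·0.500000=2.8571; V=0.000000+5.714286+2.857143=8.5714
k=2 src: inc=2.857143, refl=2.857143·-0.142857=-0.4082; V=5.714286+2.857143+-0.408163=8.1633
k=3 load: inc=-0.408163, refl=-0.408163·0.500000=-0.2041; V=8.571429+-0.408163+-0.204082=7.9592
k=4 src: inc=-0.204082, refl=-0.204082·-0.142857=0.0292; V=8.163265+-0.204082+0.029155=7.9883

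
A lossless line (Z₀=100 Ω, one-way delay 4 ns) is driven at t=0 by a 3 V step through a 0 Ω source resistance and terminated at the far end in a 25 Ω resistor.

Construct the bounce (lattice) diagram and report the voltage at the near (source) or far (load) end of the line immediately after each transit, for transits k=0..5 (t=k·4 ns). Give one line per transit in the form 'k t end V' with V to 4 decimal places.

Γ_L=-0.600000, Γ_S=-1.000000; launch V₁=3·100/100=3.000000
k=0 src: V=3.0000
k=1 load: inc=3.000000, refl=3.000000·-0.600000=-1.8000; V=0.000000+3.000000+-1.800000=1.2000
k=2 src: inc=-1.800000, refl=-1.800000·-1.000000=1.8000; V=3.000000+-1.800000+1.800000=3.0000
k=3 load: inc=1.800000, refl=1.800000·-0.600000=-1.0800; V=1.200000+1.800000+-1.080000=1.9200
k=4 src: inc=-1.080000, refl=-1.080000·-1.000000=1.0800; V=3.000000+-1.080000+1.080000=3.0000
k=5 load: inc=1.080000, refl=1.080000·-0.600000=-0.6480; V=1.920000+1.080000+-0.648000=2.3520

0 0 source 3.0000
1 4 load 1.2000
2 8 source 3.0000
3 12 load 1.9200
4 16 source 3.0000
5 20 load 2.3520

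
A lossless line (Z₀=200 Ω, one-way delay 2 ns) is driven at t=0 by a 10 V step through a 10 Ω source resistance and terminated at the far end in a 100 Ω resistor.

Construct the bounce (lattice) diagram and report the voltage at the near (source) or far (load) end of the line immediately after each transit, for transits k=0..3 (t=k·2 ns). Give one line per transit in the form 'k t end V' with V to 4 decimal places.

Γ_L=-0.333333, Γ_S=-0.904762; launch V₁=10·200/210=9.523810
k=0 src: V=9.5238
k=1 load: inc=9.523810, refl=9.523810·-0.333333=-3.1746; V=0.000000+9.523810+-3.174603=6.3492
k=2 src: inc=-3.174603, refl=-3.174603·-0.904762=2.8723; V=9.523810+-3.174603+2.872260=9.2215
k=3 load: inc=2.872260, refl=2.872260·-0.333333=-0.9574; V=6.349206+2.872260+-0.957420=8.2640

0 0 source 9.5238
1 2 load 6.3492
2 4 source 9.2215
3 6 load 8.2640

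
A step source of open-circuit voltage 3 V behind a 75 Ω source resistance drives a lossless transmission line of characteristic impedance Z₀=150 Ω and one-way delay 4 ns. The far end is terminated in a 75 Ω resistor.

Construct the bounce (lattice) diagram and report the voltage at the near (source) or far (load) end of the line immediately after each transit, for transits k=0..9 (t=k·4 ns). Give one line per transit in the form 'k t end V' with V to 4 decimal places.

0 0 source 2.0000
1 4 load 1.3333
2 8 source 1.5556
3 12 load 1.4815
4 16 source 1.5062
5 20 load 1.4979
6 24 source 1.5007
7 28 load 1.4998
8 32 source 1.5001
9 36 load 1.5000

Γ_L=-0.333333, Γ_S=-0.333333; launch V₁=3·150/225=2.000000
k=0 src: V=2.0000
k=1 load: inc=2.000000, refl=2.000000·-0.333333=-0.6667; V=0.000000+2.000000+-0.666667=1.3333
k=2 src: inc=-0.666667, refl=-0.666667·-0.333333=0.2222; V=2.000000+-0.666667+0.222222=1.5556
k=3 load: inc=0.222222, refl=0.222222·-0.333333=-0.0741; V=1.333333+0.222222+-0.074074=1.4815
k=4 src: inc=-0.074074, refl=-0.074074·-0.333333=0.0247; V=1.555556+-0.074074+0.024691=1.5062
k=5 load: inc=0.024691, refl=0.024691·-0.333333=-0.0082; V=1.481481+0.024691+-0.008230=1.4979
k=6 src: inc=-0.008230, refl=-0.008230·-0.333333=0.0027; V=1.506173+-0.008230+0.002743=1.5007
k=7 load: inc=0.002743, refl=0.002743·-0.333333=-0.0009; V=1.497942+0.002743+-0.000914=1.4998
k=8 src: inc=-0.000914, refl=-0.000914·-0.333333=0.0003; V=1.500686+-0.000914+0.000305=1.5001
k=9 load: inc=0.000305, refl=0.000305·-0.333333=-0.0001; V=1.499771+0.000305+-0.000102=1.5000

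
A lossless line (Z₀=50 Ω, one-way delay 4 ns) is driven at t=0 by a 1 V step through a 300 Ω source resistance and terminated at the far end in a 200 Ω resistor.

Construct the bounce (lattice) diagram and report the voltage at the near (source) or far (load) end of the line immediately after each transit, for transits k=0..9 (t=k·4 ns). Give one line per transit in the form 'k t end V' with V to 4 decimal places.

0 0 source 0.1429
1 4 load 0.2286
2 8 source 0.2898
3 12 load 0.3265
4 16 source 0.3528
5 20 load 0.3685
6 24 source 0.3798
7 28 load 0.3865
8 32 source 0.3913
9 36 load 0.3942

Γ_L=0.600000, Γ_S=0.714286; launch V₁=1·50/350=0.142857
k=0 src: V=0.1429
k=1 load: inc=0.142857, refl=0.142857·0.600000=0.0857; V=0.000000+0.142857+0.085714=0.2286
k=2 src: inc=0.085714, refl=0.085714·0.714286=0.0612; V=0.142857+0.085714+0.061224=0.2898
k=3 load: inc=0.061224, refl=0.061224·0.600000=0.0367; V=0.228571+0.061224+0.036735=0.3265
k=4 src: inc=0.036735, refl=0.036735·0.714286=0.0262; V=0.289796+0.036735+0.026239=0.3528
k=5 load: inc=0.026239, refl=0.026239·0.600000=0.0157; V=0.326531+0.026239+0.015743=0.3685
k=6 src: inc=0.015743, refl=0.015743·0.714286=0.0112; V=0.352770+0.015743+0.011245=0.3798
k=7 load: inc=0.011245, refl=0.011245·0.600000=0.0067; V=0.368513+0.011245+0.006747=0.3865
k=8 src: inc=0.006747, refl=0.006747·0.714286=0.0048; V=0.379758+0.006747+0.004819=0.3913
k=9 load: inc=0.004819, refl=0.004819·0.600000=0.0029; V=0.386506+0.004819+0.002892=0.3942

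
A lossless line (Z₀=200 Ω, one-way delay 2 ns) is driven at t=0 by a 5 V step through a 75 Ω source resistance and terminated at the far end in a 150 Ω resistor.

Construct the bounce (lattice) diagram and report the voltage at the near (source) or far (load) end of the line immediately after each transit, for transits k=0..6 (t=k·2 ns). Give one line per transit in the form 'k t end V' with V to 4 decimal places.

0 0 source 3.6364
1 2 load 3.1169
2 4 source 3.3530
3 6 load 3.3193
4 8 source 3.3346
5 10 load 3.3324
6 12 source 3.3334

Γ_L=-0.142857, Γ_S=-0.454545; launch V₁=5·200/275=3.636364
k=0 src: V=3.6364
k=1 load: inc=3.636364, refl=3.636364·-0.142857=-0.5195; V=0.000000+3.636364+-0.519481=3.1169
k=2 src: inc=-0.519481, refl=-0.519481·-0.454545=0.2361; V=3.636364+-0.519481+0.236128=3.3530
k=3 load: inc=0.236128, refl=0.236128·-0.142857=-0.0337; V=3.116883+0.236128+-0.033733=3.3193
k=4 src: inc=-0.033733, refl=-0.033733·-0.454545=0.0153; V=3.353011+-0.033733+0.015333=3.3346
k=5 load: inc=0.015333, refl=0.015333·-0.142857=-0.0022; V=3.319278+0.015333+-0.002190=3.3324
k=6 src: inc=-0.002190, refl=-0.002190·-0.454545=0.0010; V=3.334611+-0.002190+0.000996=3.3334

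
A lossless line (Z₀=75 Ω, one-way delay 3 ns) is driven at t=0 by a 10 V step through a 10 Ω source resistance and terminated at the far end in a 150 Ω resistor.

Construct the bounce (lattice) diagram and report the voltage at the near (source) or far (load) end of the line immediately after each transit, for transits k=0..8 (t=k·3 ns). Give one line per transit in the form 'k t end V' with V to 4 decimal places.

0 0 source 8.8235
1 3 load 11.7647
2 6 source 9.5156
3 9 load 8.7659
4 12 source 9.3392
5 15 load 9.5303
6 18 source 9.3841
7 21 load 9.3354
8 24 source 9.3727

Γ_L=0.333333, Γ_S=-0.764706; launch V₁=10·75/85=8.823529
k=0 src: V=8.8235
k=1 load: inc=8.823529, refl=8.823529·0.333333=2.9412; V=0.000000+8.823529+2.941176=11.7647
k=2 src: inc=2.941176, refl=2.941176·-0.764706=-2.2491; V=8.823529+2.941176+-2.249135=9.5156
k=3 load: inc=-2.249135, refl=-2.249135·0.333333=-0.7497; V=11.764706+-2.249135+-0.749712=8.7659
k=4 src: inc=-0.749712, refl=-0.749712·-0.764706=0.5733; V=9.515571+-0.749712+0.573309=9.3392
k=5 load: inc=0.573309, refl=0.573309·0.333333=0.1911; V=8.765859+0.573309+0.191103=9.5303
k=6 src: inc=0.191103, refl=0.191103·-0.764706=-0.1461; V=9.339168+0.191103+-0.146138=9.3841
k=7 load: inc=-0.146138, refl=-0.146138·0.333333=-0.0487; V=9.530271+-0.146138+-0.048713=9.3354
k=8 src: inc=-0.048713, refl=-0.048713·-0.764706=0.0373; V=9.384134+-0.048713+0.037251=9.3727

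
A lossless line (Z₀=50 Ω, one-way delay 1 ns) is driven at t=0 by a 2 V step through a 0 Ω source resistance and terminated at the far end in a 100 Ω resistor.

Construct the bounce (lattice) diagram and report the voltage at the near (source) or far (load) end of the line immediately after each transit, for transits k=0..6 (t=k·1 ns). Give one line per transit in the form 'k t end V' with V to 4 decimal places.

Γ_L=0.333333, Γ_S=-1.000000; launch V₁=2·50/50=2.000000
k=0 src: V=2.0000
k=1 load: inc=2.000000, refl=2.000000·0.333333=0.6667; V=0.000000+2.000000+0.666667=2.6667
k=2 src: inc=0.666667, refl=0.666667·-1.000000=-0.6667; V=2.000000+0.666667+-0.666667=2.0000
k=3 load: inc=-0.666667, refl=-0.666667·0.333333=-0.2222; V=2.666667+-0.666667+-0.222222=1.7778
k=4 src: inc=-0.222222, refl=-0.222222·-1.000000=0.2222; V=2.000000+-0.222222+0.222222=2.0000
k=5 load: inc=0.222222, refl=0.222222·0.333333=0.0741; V=1.777778+0.222222+0.074074=2.0741
k=6 src: inc=0.074074, refl=0.074074·-1.000000=-0.0741; V=2.000000+0.074074+-0.074074=2.0000

0 0 source 2.0000
1 1 load 2.6667
2 2 source 2.0000
3 3 load 1.7778
4 4 source 2.0000
5 5 load 2.0741
6 6 source 2.0000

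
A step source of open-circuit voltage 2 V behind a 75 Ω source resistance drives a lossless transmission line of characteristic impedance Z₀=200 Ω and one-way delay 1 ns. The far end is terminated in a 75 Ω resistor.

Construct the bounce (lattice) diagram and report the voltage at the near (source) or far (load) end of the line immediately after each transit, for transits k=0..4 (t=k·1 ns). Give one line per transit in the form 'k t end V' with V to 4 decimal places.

Γ_L=-0.454545, Γ_S=-0.454545; launch V₁=2·200/275=1.454545
k=0 src: V=1.4545
k=1 load: inc=1.454545, refl=1.454545·-0.454545=-0.6612; V=0.000000+1.454545+-0.661157=0.7934
k=2 src: inc=-0.661157, refl=-0.661157·-0.454545=0.3005; V=1.454545+-0.661157+0.300526=1.0939
k=3 load: inc=0.300526, refl=0.300526·-0.454545=-0.1366; V=0.793388+0.300526+-0.136603=0.9573
k=4 src: inc=-0.136603, refl=-0.136603·-0.454545=0.0621; V=1.093914+-0.136603+0.062092=1.0194

0 0 source 1.4545
1 1 load 0.7934
2 2 source 1.0939
3 3 load 0.9573
4 4 source 1.0194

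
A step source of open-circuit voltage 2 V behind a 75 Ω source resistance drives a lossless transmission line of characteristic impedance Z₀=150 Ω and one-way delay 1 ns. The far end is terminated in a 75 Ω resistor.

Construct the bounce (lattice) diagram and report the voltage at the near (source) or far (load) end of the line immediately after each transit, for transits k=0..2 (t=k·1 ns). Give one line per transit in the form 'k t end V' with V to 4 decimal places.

0 0 source 1.3333
1 1 load 0.8889
2 2 source 1.0370

Γ_L=-0.333333, Γ_S=-0.333333; launch V₁=2·150/225=1.333333
k=0 src: V=1.3333
k=1 load: inc=1.333333, refl=1.333333·-0.333333=-0.4444; V=0.000000+1.333333+-0.444444=0.8889
k=2 src: inc=-0.444444, refl=-0.444444·-0.333333=0.1481; V=1.333333+-0.444444+0.148148=1.0370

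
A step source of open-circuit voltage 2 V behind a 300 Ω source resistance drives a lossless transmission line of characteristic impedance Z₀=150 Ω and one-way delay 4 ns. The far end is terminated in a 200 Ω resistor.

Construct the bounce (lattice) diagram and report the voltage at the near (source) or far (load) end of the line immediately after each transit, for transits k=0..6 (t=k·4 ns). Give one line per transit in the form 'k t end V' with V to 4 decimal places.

Γ_L=0.142857, Γ_S=0.333333; launch V₁=2·150/450=0.666667
k=0 src: V=0.6667
k=1 load: inc=0.666667, refl=0.666667·0.142857=0.0952; V=0.000000+0.666667+0.095238=0.7619
k=2 src: inc=0.095238, refl=0.095238·0.333333=0.0317; V=0.666667+0.095238+0.031746=0.7937
k=3 load: inc=0.031746, refl=0.031746·0.142857=0.0045; V=0.761905+0.031746+0.004535=0.7982
k=4 src: inc=0.004535, refl=0.004535·0.333333=0.0015; V=0.793651+0.004535+0.001512=0.7997
k=5 load: inc=0.001512, refl=0.001512·0.142857=0.0002; V=0.798186+0.001512+0.000216=0.7999
k=6 src: inc=0.000216, refl=0.000216·0.333333=0.0001; V=0.799698+0.000216+0.000072=0.8000

0 0 source 0.6667
1 4 load 0.7619
2 8 source 0.7937
3 12 load 0.7982
4 16 source 0.7997
5 20 load 0.7999
6 24 source 0.8000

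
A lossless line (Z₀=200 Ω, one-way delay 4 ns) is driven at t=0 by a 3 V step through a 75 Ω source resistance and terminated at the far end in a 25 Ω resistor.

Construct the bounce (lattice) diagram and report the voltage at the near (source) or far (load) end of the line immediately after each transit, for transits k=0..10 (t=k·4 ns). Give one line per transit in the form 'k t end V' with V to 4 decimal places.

0 0 source 2.1818
1 4 load 0.4848
2 8 source 1.2562
3 12 load 0.6563
4 16 source 0.9290
5 20 load 0.7169
6 24 source 0.8133
7 28 load 0.7383
8 32 source 0.7724
9 36 load 0.7459
10 40 source 0.7579

Γ_L=-0.777778, Γ_S=-0.454545; launch V₁=3·200/275=2.181818
k=0 src: V=2.1818
k=1 load: inc=2.181818, refl=2.181818·-0.777778=-1.6970; V=0.000000+2.181818+-1.696970=0.4848
k=2 src: inc=-1.696970, refl=-1.696970·-0.454545=0.7713; V=2.181818+-1.696970+0.771350=1.2562
k=3 load: inc=0.771350, refl=0.771350·-0.777778=-0.5999; V=0.484848+0.771350+-0.599939=0.6563
k=4 src: inc=-0.599939, refl=-0.599939·-0.454545=0.2727; V=1.256198+-0.599939+0.272699=0.9290
k=5 load: inc=0.272699, refl=0.272699·-0.777778=-0.2121; V=0.656260+0.272699+-0.212100=0.7169
k=6 src: inc=-0.212100, refl=-0.212100·-0.454545=0.0964; V=0.928959+-0.212100+0.096409=0.8133
k=7 load: inc=0.096409, refl=0.096409·-0.777778=-0.0750; V=0.716859+0.096409+-0.074985=0.7383
k=8 src: inc=-0.074985, refl=-0.074985·-0.454545=0.0341; V=0.813268+-0.074985+0.034084=0.7724
k=9 load: inc=0.034084, refl=0.034084·-0.777778=-0.0265; V=0.738284+0.034084+-0.026510=0.7459
k=10 src: inc=-0.026510, refl=-0.026510·-0.454545=0.0120; V=0.772368+-0.026510+0.012050=0.7579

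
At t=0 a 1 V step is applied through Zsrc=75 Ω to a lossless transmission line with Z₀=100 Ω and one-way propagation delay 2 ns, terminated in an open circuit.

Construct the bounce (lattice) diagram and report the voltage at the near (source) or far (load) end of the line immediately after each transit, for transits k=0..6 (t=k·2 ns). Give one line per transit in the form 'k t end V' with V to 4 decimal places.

Γ_L=1.000000, Γ_S=-0.142857; launch V₁=1·100/175=0.571429
k=0 src: V=0.5714
k=1 load: inc=0.571429, refl=0.571429·1.000000=0.5714; V=0.000000+0.571429+0.571429=1.1429
k=2 src: inc=0.571429, refl=0.571429·-0.142857=-0.0816; V=0.571429+0.571429+-0.081633=1.0612
k=3 load: inc=-0.081633, refl=-0.081633·1.000000=-0.0816; V=1.142857+-0.081633+-0.081633=0.9796
k=4 src: inc=-0.081633, refl=-0.081633·-0.142857=0.0117; V=1.061224+-0.081633+0.011662=0.9913
k=5 load: inc=0.011662, refl=0.011662·1.000000=0.0117; V=0.979592+0.011662+0.011662=1.0029
k=6 src: inc=0.011662, refl=0.011662·-0.142857=-0.0017; V=0.991254+0.011662+-0.001666=1.0012

0 0 source 0.5714
1 2 load 1.1429
2 4 source 1.0612
3 6 load 0.9796
4 8 source 0.9913
5 10 load 1.0029
6 12 source 1.0012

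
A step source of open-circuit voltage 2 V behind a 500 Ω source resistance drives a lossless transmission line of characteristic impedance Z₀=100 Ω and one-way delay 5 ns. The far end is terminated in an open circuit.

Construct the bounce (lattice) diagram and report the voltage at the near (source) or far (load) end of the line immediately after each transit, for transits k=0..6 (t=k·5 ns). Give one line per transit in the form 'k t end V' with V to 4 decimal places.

Γ_L=1.000000, Γ_S=0.666667; launch V₁=2·100/600=0.333333
k=0 src: V=0.3333
k=1 load: inc=0.333333, refl=0.333333·1.000000=0.3333; V=0.000000+0.333333+0.333333=0.6667
k=2 src: inc=0.333333, refl=0.333333·0.666667=0.2222; V=0.333333+0.333333+0.222222=0.8889
k=3 load: inc=0.222222, refl=0.222222·1.000000=0.2222; V=0.666667+0.222222+0.222222=1.1111
k=4 src: inc=0.222222, refl=0.222222·0.666667=0.1481; V=0.888889+0.222222+0.148148=1.2593
k=5 load: inc=0.148148, refl=0.148148·1.000000=0.1481; V=1.111111+0.148148+0.148148=1.4074
k=6 src: inc=0.148148, refl=0.148148·0.666667=0.0988; V=1.259259+0.148148+0.098765=1.5062

0 0 source 0.3333
1 5 load 0.6667
2 10 source 0.8889
3 15 load 1.1111
4 20 source 1.2593
5 25 load 1.4074
6 30 source 1.5062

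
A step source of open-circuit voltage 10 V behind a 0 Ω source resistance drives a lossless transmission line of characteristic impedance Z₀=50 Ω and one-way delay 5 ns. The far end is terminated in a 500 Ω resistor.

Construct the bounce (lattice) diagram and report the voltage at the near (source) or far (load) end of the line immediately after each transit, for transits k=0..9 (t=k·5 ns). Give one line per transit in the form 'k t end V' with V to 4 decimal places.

Γ_L=0.818182, Γ_S=-1.000000; launch V₁=10·50/50=10.000000
k=0 src: V=10.0000
k=1 load: inc=10.000000, refl=10.000000·0.818182=8.1818; V=0.000000+10.000000+8.181818=18.1818
k=2 src: inc=8.181818, refl=8.181818·-1.000000=-8.1818; V=10.000000+8.181818+-8.181818=10.0000
k=3 load: inc=-8.181818, refl=-8.181818·0.818182=-6.6942; V=18.181818+-8.181818+-6.694215=3.3058
k=4 src: inc=-6.694215, refl=-6.694215·-1.000000=6.6942; V=10.000000+-6.694215+6.694215=10.0000
k=5 load: inc=6.694215, refl=6.694215·0.818182=5.4771; V=3.305785+6.694215+5.477085=15.4771
k=6 src: inc=5.477085, refl=5.477085·-1.000000=-5.4771; V=10.000000+5.477085+-5.477085=10.0000
k=7 load: inc=-5.477085, refl=-5.477085·0.818182=-4.4813; V=15.477085+-5.477085+-4.481251=5.5187
k=8 src: inc=-4.481251, refl=-4.481251·-1.000000=4.4813; V=10.000000+-4.481251+4.481251=10.0000
k=9 load: inc=4.481251, refl=4.481251·0.818182=3.6665; V=5.518749+4.481251+3.666478=13.6665

0 0 source 10.0000
1 5 load 18.1818
2 10 source 10.0000
3 15 load 3.3058
4 20 source 10.0000
5 25 load 15.4771
6 30 source 10.0000
7 35 load 5.5187
8 40 source 10.0000
9 45 load 13.6665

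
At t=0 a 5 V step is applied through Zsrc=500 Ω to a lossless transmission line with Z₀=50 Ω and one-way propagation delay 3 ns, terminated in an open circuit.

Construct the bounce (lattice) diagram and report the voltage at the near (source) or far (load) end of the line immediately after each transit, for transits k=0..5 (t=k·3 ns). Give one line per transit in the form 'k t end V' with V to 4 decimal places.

Γ_L=1.000000, Γ_S=0.818182; launch V₁=5·50/550=0.454545
k=0 src: V=0.4545
k=1 load: inc=0.454545, refl=0.454545·1.000000=0.4545; V=0.000000+0.454545+0.454545=0.9091
k=2 src: inc=0.454545, refl=0.454545·0.818182=0.3719; V=0.454545+0.454545+0.371901=1.2810
k=3 load: inc=0.371901, refl=0.371901·1.000000=0.3719; V=0.909091+0.371901+0.371901=1.6529
k=4 src: inc=0.371901, refl=0.371901·0.818182=0.3043; V=1.280992+0.371901+0.304282=1.9572
k=5 load: inc=0.304282, refl=0.304282·1.000000=0.3043; V=1.652893+0.304282+0.304282=2.2615

0 0 source 0.4545
1 3 load 0.9091
2 6 source 1.2810
3 9 load 1.6529
4 12 source 1.9572
5 15 load 2.2615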